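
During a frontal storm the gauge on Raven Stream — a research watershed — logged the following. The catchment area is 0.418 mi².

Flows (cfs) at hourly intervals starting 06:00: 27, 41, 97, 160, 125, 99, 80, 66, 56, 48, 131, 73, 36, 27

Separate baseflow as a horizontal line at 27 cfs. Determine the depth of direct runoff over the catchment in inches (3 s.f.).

Direct runoff: 0.0, 14.0, 70.0, 133.0, 98.0, 72.0, 53.0, 39.0, 29.0, 21.0, 104.0, 46.0, 9.0, 0.0 cfs; ΣQ_DR = 688.0 cfs.
V = ΣQ_DR · Δt = 688.0 × 3600 s = 2.477 × 10^6 ft³.
Over A = 0.418 mi², depth = V / A = 2.55 in.

d ≈ 2.55 in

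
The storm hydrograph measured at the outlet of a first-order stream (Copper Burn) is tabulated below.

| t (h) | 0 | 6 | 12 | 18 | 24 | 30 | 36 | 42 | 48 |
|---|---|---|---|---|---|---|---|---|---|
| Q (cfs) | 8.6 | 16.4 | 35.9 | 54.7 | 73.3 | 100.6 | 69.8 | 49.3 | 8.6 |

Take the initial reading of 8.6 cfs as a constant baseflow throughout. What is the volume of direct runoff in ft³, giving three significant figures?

V ≈ 7.34 × 10^6 ft³

Direct-runoff ordinates (Q − Q_b): 0.0, 7.8, 27.3, 46.1, 64.7, 92.0, 61.2, 40.7, 0.0 cfs.
ΣQ_DR = 339.8 cfs.
With Δt = 6 h = 21600 s, V = ΣQ_DR · Δt = 339.8 × 21600 = 7.34 × 10^6 ft³.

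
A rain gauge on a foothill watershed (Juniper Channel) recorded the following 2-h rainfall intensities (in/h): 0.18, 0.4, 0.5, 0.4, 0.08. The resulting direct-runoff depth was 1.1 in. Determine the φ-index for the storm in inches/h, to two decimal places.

φ ≈ 0.25 in/h

Only the 3 blocks with intensity above φ contribute runoff: 0.4, 0.5, 0.4 in/h.
Σ(I−φ)·Δt = d  ⇒  (0.4+0.5+0.4 − 3φ)·2 = 1.1
φ = (1.300 − 1.1/2) / 3 = 0.25 in/h.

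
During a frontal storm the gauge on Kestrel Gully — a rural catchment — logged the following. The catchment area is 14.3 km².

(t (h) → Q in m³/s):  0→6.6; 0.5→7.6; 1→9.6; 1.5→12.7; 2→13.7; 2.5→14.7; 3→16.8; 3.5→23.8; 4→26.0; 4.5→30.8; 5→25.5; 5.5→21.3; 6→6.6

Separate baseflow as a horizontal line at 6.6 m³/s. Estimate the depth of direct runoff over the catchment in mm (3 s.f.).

Direct runoff: 0.0, 1.0, 3.0, 6.1, 7.1, 8.1, 10.2, 17.2, 19.4, 24.2, 18.9, 14.7, 0.0 m³/s; ΣQ_DR = 129.9 m³/s.
V = ΣQ_DR · Δt = 129.9 × 1800 s = 2.338 × 10^5 m³.
Over A = 14.3 km², depth = V / A = 16.4 mm.

d ≈ 16.4 mm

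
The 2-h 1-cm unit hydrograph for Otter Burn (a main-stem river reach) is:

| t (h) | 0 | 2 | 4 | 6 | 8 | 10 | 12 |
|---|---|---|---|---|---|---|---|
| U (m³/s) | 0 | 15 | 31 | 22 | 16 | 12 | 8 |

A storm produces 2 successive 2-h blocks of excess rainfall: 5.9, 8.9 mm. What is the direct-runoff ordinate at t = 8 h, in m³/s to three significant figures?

By discrete convolution, Q_j = Σ (P_i / 10 mm) · U_{j−i}.
At t = 8 h (j=4): Q = (5.9/10)·16 + (8.9/10)·22 = 29.0 m³/s.

Q ≈ 29.0 m³/s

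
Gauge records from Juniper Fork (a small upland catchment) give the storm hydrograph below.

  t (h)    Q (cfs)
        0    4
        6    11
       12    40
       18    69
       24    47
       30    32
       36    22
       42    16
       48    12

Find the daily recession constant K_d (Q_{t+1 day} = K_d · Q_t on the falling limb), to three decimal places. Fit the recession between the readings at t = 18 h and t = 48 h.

Between t = 18 h and t = 48 h the flow falls from 69 to 12 cfs over 5×6 h = 30 h.
Per-interval ratio K = (12/69)^(1/5) = 0.7048; K_d = K^(24/6) = 0.247.

K_d ≈ 0.247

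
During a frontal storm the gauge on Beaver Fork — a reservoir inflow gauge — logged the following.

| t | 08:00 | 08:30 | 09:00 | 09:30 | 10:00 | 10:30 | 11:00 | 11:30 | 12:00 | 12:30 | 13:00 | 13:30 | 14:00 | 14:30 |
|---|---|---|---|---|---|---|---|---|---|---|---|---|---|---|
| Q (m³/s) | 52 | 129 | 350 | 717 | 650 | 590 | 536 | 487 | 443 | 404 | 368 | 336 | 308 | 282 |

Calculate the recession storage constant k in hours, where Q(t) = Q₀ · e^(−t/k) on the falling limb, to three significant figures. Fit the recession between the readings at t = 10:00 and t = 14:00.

On the falling limb, Q drops from 650 to 308 m³/s between t = 10:00 and t = 14:00 (Δt = 4 h).
k = −Δt / ln(Q₂/Q₁) = −4 / ln(308/650) = 5.36 h.

k ≈ 5.36 h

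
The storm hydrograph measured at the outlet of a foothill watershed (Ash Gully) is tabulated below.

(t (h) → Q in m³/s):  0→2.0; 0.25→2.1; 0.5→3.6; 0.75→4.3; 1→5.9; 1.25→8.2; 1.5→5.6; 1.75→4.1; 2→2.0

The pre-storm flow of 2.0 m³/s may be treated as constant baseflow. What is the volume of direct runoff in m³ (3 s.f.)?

V ≈ 17800 m³

Direct-runoff ordinates (Q − Q_b): 0.0, 0.1, 1.6, 2.3, 3.9, 6.2, 3.6, 2.1, 0.0 m³/s.
ΣQ_DR = 19.80 m³/s.
With Δt = 0.25 h = 900 s, V = ΣQ_DR · Δt = 19.80 × 900 = 17800 m³.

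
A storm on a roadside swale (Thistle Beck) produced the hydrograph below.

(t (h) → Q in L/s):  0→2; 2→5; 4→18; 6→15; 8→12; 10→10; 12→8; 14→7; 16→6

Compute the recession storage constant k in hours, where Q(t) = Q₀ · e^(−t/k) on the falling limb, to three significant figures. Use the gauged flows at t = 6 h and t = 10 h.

On the falling limb, Q drops from 15 to 10 L/s between t = 6 h and t = 10 h (Δt = 4 h).
k = −Δt / ln(Q₂/Q₁) = −4 / ln(10/15) = 9.87 h.

k ≈ 9.87 h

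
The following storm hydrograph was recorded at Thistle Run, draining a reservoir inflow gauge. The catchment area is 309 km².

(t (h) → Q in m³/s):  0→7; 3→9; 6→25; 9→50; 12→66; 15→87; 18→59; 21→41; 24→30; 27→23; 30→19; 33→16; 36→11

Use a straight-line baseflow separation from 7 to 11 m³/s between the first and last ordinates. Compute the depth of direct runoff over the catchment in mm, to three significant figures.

Direct runoff: 0.00, 1.67, 17.33, 42.00, 57.67, 78.33, 50.00, 31.67, 20.33, 13.00, 8.67, 5.33, 0.00 m³/s; ΣQ_DR = 326.0 m³/s.
V = ΣQ_DR · Δt = 326.0 × 10800 s = 3.521 × 10^6 m³.
Over A = 309 km², depth = V / A = 11.4 mm.

d ≈ 11.4 mm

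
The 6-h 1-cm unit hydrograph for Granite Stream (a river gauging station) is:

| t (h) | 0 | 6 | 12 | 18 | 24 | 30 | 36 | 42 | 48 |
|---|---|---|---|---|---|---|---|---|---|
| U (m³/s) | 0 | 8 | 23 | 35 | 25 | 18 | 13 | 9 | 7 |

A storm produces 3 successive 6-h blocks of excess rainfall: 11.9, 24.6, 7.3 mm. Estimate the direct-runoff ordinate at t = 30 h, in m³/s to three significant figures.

Q ≈ 108 m³/s

By discrete convolution, Q_j = Σ (P_i / 10 mm) · U_{j−i}.
At t = 30 h (j=5): Q = (11.9/10)·18 + (24.6/10)·25 + (7.3/10)·35 = 108 m³/s.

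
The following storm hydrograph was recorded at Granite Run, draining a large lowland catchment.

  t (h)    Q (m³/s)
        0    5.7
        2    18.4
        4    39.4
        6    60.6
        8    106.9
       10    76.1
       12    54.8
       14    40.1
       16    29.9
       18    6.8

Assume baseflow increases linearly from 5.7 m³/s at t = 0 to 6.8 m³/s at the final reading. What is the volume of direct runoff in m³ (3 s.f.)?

Direct-runoff ordinates (Q − Q_b): 0.00, 12.58, 33.46, 54.53, 100.71, 69.79, 48.37, 33.54, 23.22, 0.00 m³/s.
ΣQ_DR = 376.2 m³/s.
With Δt = 2 h = 7200 s, V = ΣQ_DR · Δt = 376.2 × 7200 = 2.71 × 10^6 m³.

V ≈ 2.71 × 10^6 m³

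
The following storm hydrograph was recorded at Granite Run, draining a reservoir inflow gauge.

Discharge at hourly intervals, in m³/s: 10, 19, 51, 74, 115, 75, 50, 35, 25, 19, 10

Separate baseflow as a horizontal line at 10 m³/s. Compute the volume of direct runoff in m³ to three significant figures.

Direct-runoff ordinates (Q − Q_b): 0.0, 9.0, 41.0, 64.0, 105.0, 65.0, 40.0, 25.0, 15.0, 9.0, 0.0 m³/s.
ΣQ_DR = 373.0 m³/s.
With Δt = 1 h = 3600 s, V = ΣQ_DR · Δt = 373.0 × 3600 = 1.34 × 10^6 m³.

V ≈ 1.34 × 10^6 m³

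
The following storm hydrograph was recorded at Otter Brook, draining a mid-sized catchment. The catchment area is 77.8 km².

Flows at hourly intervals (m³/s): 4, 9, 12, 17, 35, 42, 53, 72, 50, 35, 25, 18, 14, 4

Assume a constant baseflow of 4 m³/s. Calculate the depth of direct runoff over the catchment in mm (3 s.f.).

Direct runoff: 0.0, 5.0, 8.0, 13.0, 31.0, 38.0, 49.0, 68.0, 46.0, 31.0, 21.0, 14.0, 10.0, 0.0 m³/s; ΣQ_DR = 334.0 m³/s.
V = ΣQ_DR · Δt = 334.0 × 3600 s = 1.202 × 10^6 m³.
Over A = 77.8 km², depth = V / A = 15.5 mm.

d ≈ 15.5 mm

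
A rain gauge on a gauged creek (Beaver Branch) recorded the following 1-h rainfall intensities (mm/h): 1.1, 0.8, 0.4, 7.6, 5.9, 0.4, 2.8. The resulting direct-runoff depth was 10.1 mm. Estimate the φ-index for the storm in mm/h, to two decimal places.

Only the 3 blocks with intensity above φ contribute runoff: 7.6, 5.9, 2.8 mm/h.
Σ(I−φ)·Δt = d  ⇒  (7.6+5.9+2.8 − 3φ)·1 = 10.1
φ = (16.30 − 10.1/1) / 3 = 2.07 mm/h.

φ ≈ 2.07 mm/h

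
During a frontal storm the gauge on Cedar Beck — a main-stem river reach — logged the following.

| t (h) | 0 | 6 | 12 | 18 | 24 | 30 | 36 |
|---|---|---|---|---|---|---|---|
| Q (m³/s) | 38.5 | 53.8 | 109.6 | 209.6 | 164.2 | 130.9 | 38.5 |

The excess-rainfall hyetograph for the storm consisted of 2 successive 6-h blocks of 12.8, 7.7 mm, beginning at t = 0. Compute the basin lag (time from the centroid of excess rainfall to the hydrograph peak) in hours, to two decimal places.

t_L ≈ 12.75 h

Centroid of excess rainfall: t_c = Σ P_i·t̄_i / ΣP_i = 5.2537 h (block centres at 3, 9 h).
Hydrograph peak occurs at t = 18 h, so basin lag t_L = 18 − 5.2537 = 12.75 h.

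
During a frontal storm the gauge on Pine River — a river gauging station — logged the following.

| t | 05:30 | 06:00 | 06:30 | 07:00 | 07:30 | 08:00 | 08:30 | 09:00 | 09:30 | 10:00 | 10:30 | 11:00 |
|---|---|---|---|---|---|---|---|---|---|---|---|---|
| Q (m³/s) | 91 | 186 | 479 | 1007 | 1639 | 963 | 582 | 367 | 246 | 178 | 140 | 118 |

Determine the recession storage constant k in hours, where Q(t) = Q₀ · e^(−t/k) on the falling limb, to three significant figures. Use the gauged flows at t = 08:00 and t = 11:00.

On the falling limb, Q drops from 963 to 118 m³/s between t = 08:00 and t = 11:00 (Δt = 3 h).
k = −Δt / ln(Q₂/Q₁) = −3 / ln(118/963) = 1.43 h.

k ≈ 1.43 h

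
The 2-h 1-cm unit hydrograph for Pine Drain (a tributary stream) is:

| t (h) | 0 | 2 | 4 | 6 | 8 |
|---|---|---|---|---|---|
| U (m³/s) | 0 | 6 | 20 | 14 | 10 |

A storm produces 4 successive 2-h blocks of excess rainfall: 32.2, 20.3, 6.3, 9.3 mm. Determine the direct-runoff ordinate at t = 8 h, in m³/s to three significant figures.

Q ≈ 78.8 m³/s

By discrete convolution, Q_j = Σ (P_i / 10 mm) · U_{j−i}.
At t = 8 h (j=4): Q = (32.2/10)·10 + (20.3/10)·14 + (6.3/10)·20 + (9.3/10)·6 = 78.8 m³/s.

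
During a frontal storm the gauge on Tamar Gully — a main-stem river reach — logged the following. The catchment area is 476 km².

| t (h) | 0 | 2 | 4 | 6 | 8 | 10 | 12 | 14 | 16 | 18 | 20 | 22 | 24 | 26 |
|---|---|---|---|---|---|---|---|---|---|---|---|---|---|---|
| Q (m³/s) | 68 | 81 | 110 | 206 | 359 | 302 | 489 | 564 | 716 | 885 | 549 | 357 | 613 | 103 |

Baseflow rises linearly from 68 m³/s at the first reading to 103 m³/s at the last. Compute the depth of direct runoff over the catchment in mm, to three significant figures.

d ≈ 63.6 mm

Direct runoff: 0.00, 10.31, 36.62, 129.92, 280.23, 220.54, 404.85, 477.15, 626.46, 792.77, 454.08, 259.38, 512.69, 0.00 m³/s; ΣQ_DR = 4205 m³/s.
V = ΣQ_DR · Δt = 4205 × 7200 s = 3.028 × 10^7 m³.
Over A = 476 km², depth = V / A = 63.6 mm.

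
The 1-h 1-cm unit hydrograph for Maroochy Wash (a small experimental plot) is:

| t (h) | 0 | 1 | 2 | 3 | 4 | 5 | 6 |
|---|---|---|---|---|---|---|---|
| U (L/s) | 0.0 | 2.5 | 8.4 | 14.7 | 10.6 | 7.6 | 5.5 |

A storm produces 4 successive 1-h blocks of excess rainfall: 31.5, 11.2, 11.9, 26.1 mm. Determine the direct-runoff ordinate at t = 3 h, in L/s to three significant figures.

By discrete convolution, Q_j = Σ (P_i / 10 mm) · U_{j−i}.
At t = 3 h (j=3): Q = (31.5/10)·14.7 + (11.2/10)·8.4 + (11.9/10)·2.5 + (26.1/10)·0.0 = 58.7 L/s.

Q ≈ 58.7 L/s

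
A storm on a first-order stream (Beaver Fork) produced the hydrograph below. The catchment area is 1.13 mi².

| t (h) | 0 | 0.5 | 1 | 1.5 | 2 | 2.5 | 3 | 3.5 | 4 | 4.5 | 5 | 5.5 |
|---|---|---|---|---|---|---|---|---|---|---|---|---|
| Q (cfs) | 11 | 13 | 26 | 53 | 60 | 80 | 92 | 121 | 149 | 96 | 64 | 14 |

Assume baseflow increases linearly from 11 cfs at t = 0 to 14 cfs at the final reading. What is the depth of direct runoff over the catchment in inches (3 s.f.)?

Direct runoff: 0.00, 1.73, 14.45, 41.18, 47.91, 67.64, 79.36, 108.09, 135.82, 82.55, 50.27, 0.00 cfs; ΣQ_DR = 629.0 cfs.
V = ΣQ_DR · Δt = 629.0 × 1800 s = 1.132 × 10^6 ft³.
Over A = 1.13 mi², depth = V / A = 0.431 in.

d ≈ 0.431 in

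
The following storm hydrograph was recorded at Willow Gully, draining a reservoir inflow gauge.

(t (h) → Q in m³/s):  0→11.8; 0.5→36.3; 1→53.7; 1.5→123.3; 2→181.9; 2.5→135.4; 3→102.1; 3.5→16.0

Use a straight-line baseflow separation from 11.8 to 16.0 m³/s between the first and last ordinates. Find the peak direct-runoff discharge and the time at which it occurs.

Q_p = 167.70 m³/s at t = 2 h

Subtracting baseflow gives direct-runoff ordinates: 0.00, 23.90, 40.70, 109.70, 167.70, 120.60, 86.70, 0.00 m³/s.
The maximum is 167.70 m³/s, occurring at the reading for t = 2 h.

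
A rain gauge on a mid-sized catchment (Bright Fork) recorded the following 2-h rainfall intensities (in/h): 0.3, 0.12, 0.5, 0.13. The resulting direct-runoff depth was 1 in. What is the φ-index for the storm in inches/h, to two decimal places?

Only the 2 blocks with intensity above φ contribute runoff: 0.3, 0.5 in/h.
Σ(I−φ)·Δt = d  ⇒  (0.3+0.5 − 2φ)·2 = 1
φ = (0.8000 − 1/2) / 2 = 0.15 in/h.

φ ≈ 0.15 in/h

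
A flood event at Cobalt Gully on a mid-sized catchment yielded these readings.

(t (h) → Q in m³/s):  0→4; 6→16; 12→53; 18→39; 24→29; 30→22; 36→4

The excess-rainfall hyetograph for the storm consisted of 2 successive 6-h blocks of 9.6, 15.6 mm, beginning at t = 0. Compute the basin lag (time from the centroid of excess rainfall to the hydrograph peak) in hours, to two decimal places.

t_L ≈ 5.29 h

Centroid of excess rainfall: t_c = Σ P_i·t̄_i / ΣP_i = 6.7143 h (block centres at 3, 9 h).
Hydrograph peak occurs at t = 12 h, so basin lag t_L = 12 − 6.7143 = 5.29 h.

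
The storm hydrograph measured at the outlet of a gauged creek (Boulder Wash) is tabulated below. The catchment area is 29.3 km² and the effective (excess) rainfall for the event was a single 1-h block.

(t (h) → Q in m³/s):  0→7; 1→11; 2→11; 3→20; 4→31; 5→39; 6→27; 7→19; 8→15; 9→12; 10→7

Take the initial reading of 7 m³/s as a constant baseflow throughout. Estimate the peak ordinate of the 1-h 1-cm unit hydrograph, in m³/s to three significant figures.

Direct runoff: 0.0, 4.0, 4.0, 13.0, 24.0, 32.0, 20.0, 12.0, 8.0, 5.0, 0.0 m³/s; ΣQ_DR = 122.0 m³/s, peak = 32.0 m³/s.
Runoff depth d = ΣQ_DR·Δt / A = 122.0 × 3600 / (29.3 km²) = 14.99 mm.
The 1-cm UH is the DRH scaled by (10 mm)/d, so U_p = 32.0 × 10/14.99 = 21.3 m³/s.

U_p ≈ 21.3 m³/s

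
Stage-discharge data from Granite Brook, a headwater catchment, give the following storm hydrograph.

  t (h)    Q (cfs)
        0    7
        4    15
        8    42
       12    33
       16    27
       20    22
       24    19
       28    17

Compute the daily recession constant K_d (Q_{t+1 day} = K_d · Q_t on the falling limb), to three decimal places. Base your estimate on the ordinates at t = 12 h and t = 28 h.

Between t = 12 h and t = 28 h the flow falls from 33 to 17 cfs over 4×4 h = 16 h.
Per-interval ratio K = (17/33)^(1/4) = 0.8472; K_d = K^(24/4) = 0.370.

K_d ≈ 0.370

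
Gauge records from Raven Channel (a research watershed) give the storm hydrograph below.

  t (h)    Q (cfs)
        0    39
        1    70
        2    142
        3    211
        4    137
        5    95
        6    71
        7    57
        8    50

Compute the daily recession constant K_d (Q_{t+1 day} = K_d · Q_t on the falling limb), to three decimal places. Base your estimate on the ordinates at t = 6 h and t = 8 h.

Between t = 6 h and t = 8 h the flow falls from 71 to 50 cfs over 2×1 h = 2 h.
Per-interval ratio K = (50/71)^(1/2) = 0.8392; K_d = K^(24/1) = 0.015.

K_d ≈ 0.015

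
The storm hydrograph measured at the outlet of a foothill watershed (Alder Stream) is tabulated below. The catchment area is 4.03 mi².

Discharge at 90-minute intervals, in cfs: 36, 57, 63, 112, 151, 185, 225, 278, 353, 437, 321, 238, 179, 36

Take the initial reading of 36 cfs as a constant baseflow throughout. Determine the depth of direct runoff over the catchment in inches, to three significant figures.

Direct runoff: 0.0, 21.0, 27.0, 76.0, 115.0, 149.0, 189.0, 242.0, 317.0, 401.0, 285.0, 202.0, 143.0, 0.0 cfs; ΣQ_DR = 2167 cfs.
V = ΣQ_DR · Δt = 2167 × 5400 s = 1.170 × 10^7 ft³.
Over A = 4.03 mi², depth = V / A = 1.25 in.

d ≈ 1.25 in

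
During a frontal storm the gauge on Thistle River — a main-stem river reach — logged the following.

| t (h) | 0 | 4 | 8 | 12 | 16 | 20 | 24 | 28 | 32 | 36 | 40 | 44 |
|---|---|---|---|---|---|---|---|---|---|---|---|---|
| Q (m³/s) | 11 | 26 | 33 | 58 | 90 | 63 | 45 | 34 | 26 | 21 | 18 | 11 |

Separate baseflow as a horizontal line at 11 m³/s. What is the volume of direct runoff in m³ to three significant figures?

V ≈ 4.38 × 10^6 m³

Direct-runoff ordinates (Q − Q_b): 0.0, 15.0, 22.0, 47.0, 79.0, 52.0, 34.0, 23.0, 15.0, 10.0, 7.0, 0.0 m³/s.
ΣQ_DR = 304.0 m³/s.
With Δt = 4 h = 14400 s, V = ΣQ_DR · Δt = 304.0 × 14400 = 4.38 × 10^6 m³.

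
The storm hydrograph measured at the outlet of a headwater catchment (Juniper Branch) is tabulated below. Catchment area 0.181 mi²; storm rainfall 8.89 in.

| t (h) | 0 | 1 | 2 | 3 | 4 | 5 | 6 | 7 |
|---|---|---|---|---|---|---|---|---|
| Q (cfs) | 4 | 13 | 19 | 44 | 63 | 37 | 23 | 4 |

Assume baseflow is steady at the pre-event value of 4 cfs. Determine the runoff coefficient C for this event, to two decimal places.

C ≈ 0.17

ΣQ_DR = 175.0 cfs; V = ΣQ_DR·Δt = 6.300 × 10^5 ft³.
Runoff depth d = V / A = 1.498 in.
C = d / P = 1.498 / 8.89 = 0.17.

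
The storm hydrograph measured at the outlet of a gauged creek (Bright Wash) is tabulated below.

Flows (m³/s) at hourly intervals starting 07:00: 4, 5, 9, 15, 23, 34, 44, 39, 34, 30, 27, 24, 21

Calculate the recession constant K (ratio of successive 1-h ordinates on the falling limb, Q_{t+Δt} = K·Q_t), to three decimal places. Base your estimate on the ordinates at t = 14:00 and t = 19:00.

K ≈ 0.884

Using the recession-limb readings at t = 14:00 and t = 19:00: Q falls from 39 to 21 m³/s over 5 intervals.
K = (Q₂/Q₁)^(1/5) = (21/39)^(1/5) = 0.884.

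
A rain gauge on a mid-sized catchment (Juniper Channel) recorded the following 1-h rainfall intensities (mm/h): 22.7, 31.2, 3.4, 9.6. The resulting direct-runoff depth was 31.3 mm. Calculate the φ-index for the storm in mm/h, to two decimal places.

φ ≈ 11.30 mm/h

Only the 2 blocks with intensity above φ contribute runoff: 22.7, 31.2 mm/h.
Σ(I−φ)·Δt = d  ⇒  (22.7+31.2 − 2φ)·1 = 31.3
φ = (53.90 − 31.3/1) / 2 = 11.30 mm/h.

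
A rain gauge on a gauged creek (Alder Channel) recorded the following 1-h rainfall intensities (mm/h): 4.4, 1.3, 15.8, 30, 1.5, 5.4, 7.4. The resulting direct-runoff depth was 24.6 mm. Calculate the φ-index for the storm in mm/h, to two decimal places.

φ ≈ 10.60 mm/h

Only the 2 blocks with intensity above φ contribute runoff: 15.8, 30 mm/h.
Σ(I−φ)·Δt = d  ⇒  (15.8+30 − 2φ)·1 = 24.6
φ = (45.80 − 24.6/1) / 2 = 10.60 mm/h.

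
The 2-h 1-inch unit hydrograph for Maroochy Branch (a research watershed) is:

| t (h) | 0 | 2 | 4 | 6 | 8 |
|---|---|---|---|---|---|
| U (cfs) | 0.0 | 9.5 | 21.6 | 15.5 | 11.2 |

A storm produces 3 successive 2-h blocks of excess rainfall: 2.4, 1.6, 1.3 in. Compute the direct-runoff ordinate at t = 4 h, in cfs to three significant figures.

Q ≈ 67.0 cfs

By discrete convolution, Q_j = Σ (P_i / 1 in) · U_{j−i}.
At t = 4 h (j=2): Q = (2.4/1)·21.6 + (1.6/1)·9.5 + (1.3/1)·0.0 = 67.0 cfs.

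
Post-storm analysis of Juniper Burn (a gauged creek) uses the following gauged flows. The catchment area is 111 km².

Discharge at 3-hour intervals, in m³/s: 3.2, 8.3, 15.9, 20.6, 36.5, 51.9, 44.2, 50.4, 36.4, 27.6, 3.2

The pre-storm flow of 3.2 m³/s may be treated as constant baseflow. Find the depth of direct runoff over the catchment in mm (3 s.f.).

d ≈ 25.6 mm

Direct runoff: 0.0, 5.1, 12.7, 17.4, 33.3, 48.7, 41.0, 47.2, 33.2, 24.4, 0.0 m³/s; ΣQ_DR = 263.0 m³/s.
V = ΣQ_DR · Δt = 263.0 × 10800 s = 2.840 × 10^6 m³.
Over A = 111 km², depth = V / A = 25.6 mm.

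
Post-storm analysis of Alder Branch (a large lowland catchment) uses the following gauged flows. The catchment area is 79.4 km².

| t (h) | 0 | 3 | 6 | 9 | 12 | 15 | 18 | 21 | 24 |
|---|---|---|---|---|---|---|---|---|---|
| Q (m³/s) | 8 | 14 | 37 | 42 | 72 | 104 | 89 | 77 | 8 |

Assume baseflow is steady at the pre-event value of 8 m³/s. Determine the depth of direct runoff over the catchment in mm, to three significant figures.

Direct runoff: 0.0, 6.0, 29.0, 34.0, 64.0, 96.0, 81.0, 69.0, 0.0 m³/s; ΣQ_DR = 379.0 m³/s.
V = ΣQ_DR · Δt = 379.0 × 10800 s = 4.093 × 10^6 m³.
Over A = 79.4 km², depth = V / A = 51.6 mm.

d ≈ 51.6 mm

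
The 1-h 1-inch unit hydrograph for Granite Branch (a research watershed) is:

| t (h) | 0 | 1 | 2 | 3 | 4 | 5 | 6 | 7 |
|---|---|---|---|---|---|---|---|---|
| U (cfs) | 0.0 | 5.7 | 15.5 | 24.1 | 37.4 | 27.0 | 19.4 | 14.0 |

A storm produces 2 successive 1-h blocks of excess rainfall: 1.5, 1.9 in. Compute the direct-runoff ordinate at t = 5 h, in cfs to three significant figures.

Q ≈ 112 cfs

By discrete convolution, Q_j = Σ (P_i / 1 in) · U_{j−i}.
At t = 5 h (j=5): Q = (1.5/1)·27.0 + (1.9/1)·37.4 = 112 cfs.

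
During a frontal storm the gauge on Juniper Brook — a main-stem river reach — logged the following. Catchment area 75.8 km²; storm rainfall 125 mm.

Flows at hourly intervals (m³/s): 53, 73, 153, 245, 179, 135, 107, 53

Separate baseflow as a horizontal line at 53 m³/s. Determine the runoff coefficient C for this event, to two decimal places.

ΣQ_DR = 574.0 m³/s; V = ΣQ_DR·Δt = 2.066 × 10^6 m³.
Runoff depth d = V / A = 27.26 mm.
C = d / P = 27.26 / 125 = 0.22.

C ≈ 0.22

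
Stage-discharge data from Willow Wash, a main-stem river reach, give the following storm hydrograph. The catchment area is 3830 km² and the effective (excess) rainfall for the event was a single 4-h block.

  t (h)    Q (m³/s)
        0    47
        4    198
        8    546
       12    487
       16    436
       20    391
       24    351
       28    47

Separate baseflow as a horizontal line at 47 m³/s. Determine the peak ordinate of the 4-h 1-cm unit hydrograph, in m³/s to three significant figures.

U_p ≈ 624 m³/s

Direct runoff: 0.0, 151.0, 499.0, 440.0, 389.0, 344.0, 304.0, 0.0 m³/s; ΣQ_DR = 2127 m³/s, peak = 499.0 m³/s.
Runoff depth d = ΣQ_DR·Δt / A = 2127 × 14400 / (3830 km²) = 7.997 mm.
The 1-cm UH is the DRH scaled by (10 mm)/d, so U_p = 499.0 × 10/7.997 = 624 m³/s.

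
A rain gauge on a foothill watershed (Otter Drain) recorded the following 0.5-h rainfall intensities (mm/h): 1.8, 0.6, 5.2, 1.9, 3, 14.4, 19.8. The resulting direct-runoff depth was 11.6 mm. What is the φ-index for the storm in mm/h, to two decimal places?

Only the 2 blocks with intensity above φ contribute runoff: 14.4, 19.8 mm/h.
Σ(I−φ)·Δt = d  ⇒  (14.4+19.8 − 2φ)·0.5 = 11.6
φ = (34.20 − 11.6/0.5) / 2 = 5.50 mm/h.

φ ≈ 5.50 mm/h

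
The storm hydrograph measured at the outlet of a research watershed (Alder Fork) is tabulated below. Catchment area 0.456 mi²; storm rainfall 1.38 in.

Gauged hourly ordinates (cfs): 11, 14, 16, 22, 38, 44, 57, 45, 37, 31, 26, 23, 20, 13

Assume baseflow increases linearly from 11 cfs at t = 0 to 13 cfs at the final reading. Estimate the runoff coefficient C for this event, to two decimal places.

ΣQ_DR = 229.0 cfs; V = ΣQ_DR·Δt = 8.244 × 10^5 ft³.
Runoff depth d = V / A = 0.7782 in.
C = d / P = 0.7782 / 1.38 = 0.56.

C ≈ 0.56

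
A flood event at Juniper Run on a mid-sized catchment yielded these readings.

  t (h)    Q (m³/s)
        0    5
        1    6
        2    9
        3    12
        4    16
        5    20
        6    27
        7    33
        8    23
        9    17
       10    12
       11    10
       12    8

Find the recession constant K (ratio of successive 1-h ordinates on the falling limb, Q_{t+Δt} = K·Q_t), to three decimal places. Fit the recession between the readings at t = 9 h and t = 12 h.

Using the recession-limb readings at t = 9 h and t = 12 h: Q falls from 17 to 8 m³/s over 3 intervals.
K = (Q₂/Q₁)^(1/3) = (8/17)^(1/3) = 0.778.

K ≈ 0.778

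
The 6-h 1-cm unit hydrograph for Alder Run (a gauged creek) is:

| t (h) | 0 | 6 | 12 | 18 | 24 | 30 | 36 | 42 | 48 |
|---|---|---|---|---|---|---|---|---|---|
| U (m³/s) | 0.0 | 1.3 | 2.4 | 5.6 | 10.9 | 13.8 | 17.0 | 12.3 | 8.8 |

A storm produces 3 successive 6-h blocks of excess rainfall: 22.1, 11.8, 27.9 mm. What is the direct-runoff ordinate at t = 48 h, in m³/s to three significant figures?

Q ≈ 81.4 m³/s

By discrete convolution, Q_j = Σ (P_i / 10 mm) · U_{j−i}.
At t = 48 h (j=8): Q = (22.1/10)·8.8 + (11.8/10)·12.3 + (27.9/10)·17.0 = 81.4 m³/s.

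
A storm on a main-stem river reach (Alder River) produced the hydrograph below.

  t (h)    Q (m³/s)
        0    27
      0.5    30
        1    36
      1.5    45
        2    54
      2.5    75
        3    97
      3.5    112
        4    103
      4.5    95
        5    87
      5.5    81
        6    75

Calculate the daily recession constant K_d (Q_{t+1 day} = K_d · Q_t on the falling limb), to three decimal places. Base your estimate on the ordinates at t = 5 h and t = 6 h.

Between t = 5 h and t = 6 h the flow falls from 87 to 75 m³/s over 2×0.5 h = 1 h.
Per-interval ratio K = (75/87)^(1/2) = 0.9285; K_d = K^(24/0.5) = 0.028.

K_d ≈ 0.028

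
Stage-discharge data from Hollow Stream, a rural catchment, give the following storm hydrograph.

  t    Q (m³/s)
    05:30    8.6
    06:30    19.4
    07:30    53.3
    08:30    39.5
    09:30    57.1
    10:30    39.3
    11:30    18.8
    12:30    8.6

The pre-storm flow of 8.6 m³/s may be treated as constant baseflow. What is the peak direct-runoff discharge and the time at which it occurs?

Subtracting baseflow gives direct-runoff ordinates: 0.0, 10.8, 44.7, 30.9, 48.5, 30.7, 10.2, 0.0 m³/s.
The maximum is 48.5 m³/s, occurring at the reading for t = 09:30.

Q_p = 48.5 m³/s at t = 09:30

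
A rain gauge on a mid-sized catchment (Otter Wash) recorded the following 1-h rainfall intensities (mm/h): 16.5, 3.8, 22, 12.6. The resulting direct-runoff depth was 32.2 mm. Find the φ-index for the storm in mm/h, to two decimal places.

Only the 3 blocks with intensity above φ contribute runoff: 16.5, 22, 12.6 mm/h.
Σ(I−φ)·Δt = d  ⇒  (16.5+22+12.6 − 3φ)·1 = 32.2
φ = (51.10 − 32.2/1) / 3 = 6.30 mm/h.

φ ≈ 6.30 mm/h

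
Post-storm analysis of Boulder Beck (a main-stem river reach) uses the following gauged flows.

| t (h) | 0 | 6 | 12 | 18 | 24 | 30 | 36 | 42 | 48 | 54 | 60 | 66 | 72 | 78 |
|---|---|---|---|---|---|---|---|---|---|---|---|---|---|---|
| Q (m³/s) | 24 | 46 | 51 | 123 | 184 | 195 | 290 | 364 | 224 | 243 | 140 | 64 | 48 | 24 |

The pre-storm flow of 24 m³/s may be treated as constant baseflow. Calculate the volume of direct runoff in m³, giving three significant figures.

Direct-runoff ordinates (Q − Q_b): 0.0, 22.0, 27.0, 99.0, 160.0, 171.0, 266.0, 340.0, 200.0, 219.0, 116.0, 40.0, 24.0, 0.0 m³/s.
ΣQ_DR = 1684 m³/s.
With Δt = 6 h = 21600 s, V = ΣQ_DR · Δt = 1684 × 21600 = 3.64 × 10^7 m³.

V ≈ 3.64 × 10^7 m³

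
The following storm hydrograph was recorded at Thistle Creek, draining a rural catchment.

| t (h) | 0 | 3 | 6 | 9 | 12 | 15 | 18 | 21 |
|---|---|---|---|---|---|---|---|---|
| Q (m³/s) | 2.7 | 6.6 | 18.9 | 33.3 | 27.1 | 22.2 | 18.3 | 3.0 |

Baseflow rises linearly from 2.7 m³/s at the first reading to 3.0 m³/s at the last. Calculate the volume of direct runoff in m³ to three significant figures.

V ≈ 1.18 × 10^6 m³

Direct-runoff ordinates (Q − Q_b): 0.00, 3.86, 16.11, 30.47, 24.23, 19.29, 15.34, 0.00 m³/s.
ΣQ_DR = 109.3 m³/s.
With Δt = 3 h = 10800 s, V = ΣQ_DR · Δt = 109.3 × 10800 = 1.18 × 10^6 m³.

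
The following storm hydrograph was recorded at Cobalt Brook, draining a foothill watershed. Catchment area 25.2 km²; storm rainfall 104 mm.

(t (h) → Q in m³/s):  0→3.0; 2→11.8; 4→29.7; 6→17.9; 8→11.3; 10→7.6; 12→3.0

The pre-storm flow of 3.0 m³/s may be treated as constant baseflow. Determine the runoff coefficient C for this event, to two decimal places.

ΣQ_DR = 63.30 m³/s; V = ΣQ_DR·Δt = 4.558 × 10^5 m³.
Runoff depth d = V / A = 18.09 mm.
C = d / P = 18.09 / 104 = 0.17.

C ≈ 0.17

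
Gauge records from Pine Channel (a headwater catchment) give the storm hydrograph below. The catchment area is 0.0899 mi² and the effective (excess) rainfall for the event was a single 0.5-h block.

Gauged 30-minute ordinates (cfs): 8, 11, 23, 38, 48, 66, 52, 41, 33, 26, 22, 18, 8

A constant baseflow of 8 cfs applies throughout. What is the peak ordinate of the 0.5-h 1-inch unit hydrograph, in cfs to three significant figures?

Direct runoff: 0.0, 3.0, 15.0, 30.0, 40.0, 58.0, 44.0, 33.0, 25.0, 18.0, 14.0, 10.0, 0.0 cfs; ΣQ_DR = 290.0 cfs, peak = 58.0 cfs.
Runoff depth d = ΣQ_DR·Δt / A = 290.0 × 1800 / (0.0899 mi²) = 2.499 in.
The 1-inch UH is the DRH scaled by (1 in)/d, so U_p = 58.0 × 1/2.499 = 23.2 cfs.

U_p ≈ 23.2 cfs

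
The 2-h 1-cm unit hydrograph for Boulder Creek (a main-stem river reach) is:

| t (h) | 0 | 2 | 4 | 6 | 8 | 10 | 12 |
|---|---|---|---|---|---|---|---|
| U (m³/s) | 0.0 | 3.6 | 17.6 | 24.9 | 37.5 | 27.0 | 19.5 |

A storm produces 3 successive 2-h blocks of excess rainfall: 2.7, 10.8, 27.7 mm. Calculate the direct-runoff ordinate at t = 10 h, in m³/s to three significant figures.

Q ≈ 117 m³/s

By discrete convolution, Q_j = Σ (P_i / 10 mm) · U_{j−i}.
At t = 10 h (j=5): Q = (2.7/10)·27.0 + (10.8/10)·37.5 + (27.7/10)·24.9 = 117 m³/s.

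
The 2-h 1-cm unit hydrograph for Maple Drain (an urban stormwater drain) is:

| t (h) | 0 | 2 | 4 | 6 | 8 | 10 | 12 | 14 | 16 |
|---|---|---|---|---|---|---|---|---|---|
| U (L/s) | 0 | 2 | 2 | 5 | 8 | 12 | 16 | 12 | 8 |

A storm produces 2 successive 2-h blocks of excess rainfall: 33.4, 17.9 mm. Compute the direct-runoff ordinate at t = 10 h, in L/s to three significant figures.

By discrete convolution, Q_j = Σ (P_i / 10 mm) · U_{j−i}.
At t = 10 h (j=5): Q = (33.4/10)·12 + (17.9/10)·8 = 54.4 L/s.

Q ≈ 54.4 L/s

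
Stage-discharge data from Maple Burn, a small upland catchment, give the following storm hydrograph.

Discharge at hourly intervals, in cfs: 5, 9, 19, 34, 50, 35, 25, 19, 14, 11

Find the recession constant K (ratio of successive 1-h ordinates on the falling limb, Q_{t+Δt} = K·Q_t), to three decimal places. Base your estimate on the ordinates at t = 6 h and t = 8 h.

K ≈ 0.748

Using the recession-limb readings at t = 6 h and t = 8 h: Q falls from 25 to 14 cfs over 2 intervals.
K = (Q₂/Q₁)^(1/2) = (14/25)^(1/2) = 0.748.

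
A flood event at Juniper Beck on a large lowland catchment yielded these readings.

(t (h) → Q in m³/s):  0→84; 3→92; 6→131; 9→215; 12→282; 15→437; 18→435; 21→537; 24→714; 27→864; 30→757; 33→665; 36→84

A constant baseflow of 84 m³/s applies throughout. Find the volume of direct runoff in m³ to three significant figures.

V ≈ 4.54 × 10^7 m³

Direct-runoff ordinates (Q − Q_b): 0.0, 8.0, 47.0, 131.0, 198.0, 353.0, 351.0, 453.0, 630.0, 780.0, 673.0, 581.0, 0.0 m³/s.
ΣQ_DR = 4205 m³/s.
With Δt = 3 h = 10800 s, V = ΣQ_DR · Δt = 4205 × 10800 = 4.54 × 10^7 m³.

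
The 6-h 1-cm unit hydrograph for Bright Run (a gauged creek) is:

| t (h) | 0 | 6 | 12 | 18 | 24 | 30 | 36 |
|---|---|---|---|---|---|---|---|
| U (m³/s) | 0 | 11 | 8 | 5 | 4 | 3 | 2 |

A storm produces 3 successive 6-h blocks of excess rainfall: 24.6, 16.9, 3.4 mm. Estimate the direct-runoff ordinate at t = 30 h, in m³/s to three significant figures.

Q ≈ 15.8 m³/s

By discrete convolution, Q_j = Σ (P_i / 10 mm) · U_{j−i}.
At t = 30 h (j=5): Q = (24.6/10)·3 + (16.9/10)·4 + (3.4/10)·5 = 15.8 m³/s.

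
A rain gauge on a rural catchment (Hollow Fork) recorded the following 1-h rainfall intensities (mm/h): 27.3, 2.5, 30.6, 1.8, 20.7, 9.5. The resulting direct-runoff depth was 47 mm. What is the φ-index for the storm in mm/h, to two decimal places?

Only the 3 blocks with intensity above φ contribute runoff: 27.3, 30.6, 20.7 mm/h.
Σ(I−φ)·Δt = d  ⇒  (27.3+30.6+20.7 − 3φ)·1 = 47
φ = (78.60 − 47/1) / 3 = 10.53 mm/h.

φ ≈ 10.53 mm/h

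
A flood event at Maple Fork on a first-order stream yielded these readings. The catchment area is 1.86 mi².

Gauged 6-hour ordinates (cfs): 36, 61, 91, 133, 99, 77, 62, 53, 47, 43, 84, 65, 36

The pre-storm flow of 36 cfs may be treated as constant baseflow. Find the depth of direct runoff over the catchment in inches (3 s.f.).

Direct runoff: 0.0, 25.0, 55.0, 97.0, 63.0, 41.0, 26.0, 17.0, 11.0, 7.0, 48.0, 29.0, 0.0 cfs; ΣQ_DR = 419.0 cfs.
V = ΣQ_DR · Δt = 419.0 × 21600 s = 9.050 × 10^6 ft³.
Over A = 1.86 mi², depth = V / A = 2.09 in.

d ≈ 2.09 in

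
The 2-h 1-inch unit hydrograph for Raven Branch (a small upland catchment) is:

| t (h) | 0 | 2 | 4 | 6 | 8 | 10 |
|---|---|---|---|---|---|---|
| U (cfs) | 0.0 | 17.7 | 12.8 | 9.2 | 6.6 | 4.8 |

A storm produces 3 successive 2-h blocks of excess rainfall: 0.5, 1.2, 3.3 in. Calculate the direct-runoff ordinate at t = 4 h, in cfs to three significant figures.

By discrete convolution, Q_j = Σ (P_i / 1 in) · U_{j−i}.
At t = 4 h (j=2): Q = (0.5/1)·12.8 + (1.2/1)·17.7 + (3.3/1)·0.0 = 27.6 cfs.

Q ≈ 27.6 cfs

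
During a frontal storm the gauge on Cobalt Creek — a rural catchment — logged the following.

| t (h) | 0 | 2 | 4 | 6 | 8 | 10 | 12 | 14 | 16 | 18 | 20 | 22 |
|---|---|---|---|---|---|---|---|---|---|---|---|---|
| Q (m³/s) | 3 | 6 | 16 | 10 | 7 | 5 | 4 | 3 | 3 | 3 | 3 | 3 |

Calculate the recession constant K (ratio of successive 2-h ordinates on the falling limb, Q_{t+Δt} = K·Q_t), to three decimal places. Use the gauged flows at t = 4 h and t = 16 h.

K ≈ 0.757

Using the recession-limb readings at t = 4 h and t = 16 h: Q falls from 16 to 3 m³/s over 6 intervals.
K = (Q₂/Q₁)^(1/6) = (3/16)^(1/6) = 0.757.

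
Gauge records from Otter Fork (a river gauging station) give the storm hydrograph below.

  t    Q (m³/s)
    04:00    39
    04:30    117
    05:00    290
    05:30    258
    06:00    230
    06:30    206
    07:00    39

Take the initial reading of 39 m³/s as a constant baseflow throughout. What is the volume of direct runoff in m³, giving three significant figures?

V ≈ 1.63 × 10^6 m³

Direct-runoff ordinates (Q − Q_b): 0.0, 78.0, 251.0, 219.0, 191.0, 167.0, 0.0 m³/s.
ΣQ_DR = 906.0 m³/s.
With Δt = 0.5 h = 1800 s, V = ΣQ_DR · Δt = 906.0 × 1800 = 1.63 × 10^6 m³.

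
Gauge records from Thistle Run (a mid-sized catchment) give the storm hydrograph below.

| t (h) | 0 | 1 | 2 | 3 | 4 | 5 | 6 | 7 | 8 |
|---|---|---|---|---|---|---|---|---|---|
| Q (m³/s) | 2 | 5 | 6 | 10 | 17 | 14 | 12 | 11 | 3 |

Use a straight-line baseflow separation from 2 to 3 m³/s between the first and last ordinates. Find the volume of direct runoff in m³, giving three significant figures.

Direct-runoff ordinates (Q − Q_b): 0.00, 2.88, 3.75, 7.62, 14.50, 11.38, 9.25, 8.12, 0.00 m³/s.
ΣQ_DR = 57.50 m³/s.
With Δt = 1 h = 3600 s, V = ΣQ_DR · Δt = 57.50 × 3600 = 2.07 × 10^5 m³.

V ≈ 2.07 × 10^5 m³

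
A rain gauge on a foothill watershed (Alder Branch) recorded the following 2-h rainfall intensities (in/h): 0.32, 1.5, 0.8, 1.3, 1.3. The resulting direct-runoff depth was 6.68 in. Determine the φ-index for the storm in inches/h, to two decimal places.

φ ≈ 0.39 in/h

Only the 4 blocks with intensity above φ contribute runoff: 1.5, 0.8, 1.3, 1.3 in/h.
Σ(I−φ)·Δt = d  ⇒  (1.5+0.8+1.3+1.3 − 4φ)·2 = 6.68
φ = (4.900 − 6.68/2) / 4 = 0.39 in/h.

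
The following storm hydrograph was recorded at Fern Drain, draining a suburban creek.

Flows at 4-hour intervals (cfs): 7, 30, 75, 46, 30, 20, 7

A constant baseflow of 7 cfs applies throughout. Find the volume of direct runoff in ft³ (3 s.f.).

Direct-runoff ordinates (Q − Q_b): 0.0, 23.0, 68.0, 39.0, 23.0, 13.0, 0.0 cfs.
ΣQ_DR = 166.0 cfs.
With Δt = 4 h = 14400 s, V = ΣQ_DR · Δt = 166.0 × 14400 = 2.39 × 10^6 ft³.

V ≈ 2.39 × 10^6 ft³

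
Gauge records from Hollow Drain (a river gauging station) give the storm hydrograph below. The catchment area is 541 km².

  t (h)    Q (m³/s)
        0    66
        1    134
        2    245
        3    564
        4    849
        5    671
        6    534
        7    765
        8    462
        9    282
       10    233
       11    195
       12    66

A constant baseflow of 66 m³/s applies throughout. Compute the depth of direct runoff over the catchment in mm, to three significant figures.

Direct runoff: 0.0, 68.0, 179.0, 498.0, 783.0, 605.0, 468.0, 699.0, 396.0, 216.0, 167.0, 129.0, 0.0 m³/s; ΣQ_DR = 4208 m³/s.
V = ΣQ_DR · Δt = 4208 × 3600 s = 1.515 × 10^7 m³.
Over A = 541 km², depth = V / A = 28.0 mm.

d ≈ 28.0 mm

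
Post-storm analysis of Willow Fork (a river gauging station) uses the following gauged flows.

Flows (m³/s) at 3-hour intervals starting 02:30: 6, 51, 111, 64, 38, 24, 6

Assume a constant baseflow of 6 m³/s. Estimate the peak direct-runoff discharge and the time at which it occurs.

Subtracting baseflow gives direct-runoff ordinates: 0.0, 45.0, 105.0, 58.0, 32.0, 18.0, 0.0 m³/s.
The maximum is 105.0 m³/s, occurring at the reading for t = 08:30.

Q_p = 105.0 m³/s at t = 08:30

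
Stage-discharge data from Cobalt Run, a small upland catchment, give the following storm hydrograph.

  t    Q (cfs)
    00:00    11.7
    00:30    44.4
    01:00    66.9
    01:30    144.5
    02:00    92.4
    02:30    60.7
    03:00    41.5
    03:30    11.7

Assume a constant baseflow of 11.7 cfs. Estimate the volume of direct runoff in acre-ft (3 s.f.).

V ≈ 15.7 acre-ft

Direct-runoff ordinates (Q − Q_b): 0.0, 32.7, 55.2, 132.8, 80.7, 49.0, 29.8, 0.0 cfs.
ΣQ_DR = 380.2 cfs.
With Δt = 0.5 h = 1800 s, V = ΣQ_DR · Δt = 380.2 × 1800 = 6.84 × 10^5 ft³ = 15.7 acre-ft.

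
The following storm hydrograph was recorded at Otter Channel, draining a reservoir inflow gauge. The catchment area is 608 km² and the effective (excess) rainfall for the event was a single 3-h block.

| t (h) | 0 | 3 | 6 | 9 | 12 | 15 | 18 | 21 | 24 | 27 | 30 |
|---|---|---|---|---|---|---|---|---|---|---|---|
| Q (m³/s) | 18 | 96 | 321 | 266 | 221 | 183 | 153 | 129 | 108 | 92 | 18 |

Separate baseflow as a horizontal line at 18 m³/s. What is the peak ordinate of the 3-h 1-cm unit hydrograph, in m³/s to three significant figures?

Direct runoff: 0.0, 78.0, 303.0, 248.0, 203.0, 165.0, 135.0, 111.0, 90.0, 74.0, 0.0 m³/s; ΣQ_DR = 1407 m³/s, peak = 303.0 m³/s.
Runoff depth d = ΣQ_DR·Δt / A = 1407 × 10800 / (608 km²) = 24.99 mm.
The 1-cm UH is the DRH scaled by (10 mm)/d, so U_p = 303.0 × 10/24.99 = 121 m³/s.

U_p ≈ 121 m³/s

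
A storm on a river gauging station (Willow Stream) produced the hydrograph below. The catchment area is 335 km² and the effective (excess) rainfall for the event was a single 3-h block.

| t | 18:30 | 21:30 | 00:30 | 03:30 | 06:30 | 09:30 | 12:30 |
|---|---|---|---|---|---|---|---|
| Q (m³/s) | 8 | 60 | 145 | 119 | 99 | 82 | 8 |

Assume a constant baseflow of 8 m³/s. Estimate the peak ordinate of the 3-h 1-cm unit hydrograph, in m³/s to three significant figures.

U_p ≈ 91.4 m³/s

Direct runoff: 0.0, 52.0, 137.0, 111.0, 91.0, 74.0, 0.0 m³/s; ΣQ_DR = 465.0 m³/s, peak = 137.0 m³/s.
Runoff depth d = ΣQ_DR·Δt / A = 465.0 × 10800 / (335 km²) = 14.99 mm.
The 1-cm UH is the DRH scaled by (10 mm)/d, so U_p = 137.0 × 10/14.99 = 91.4 m³/s.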